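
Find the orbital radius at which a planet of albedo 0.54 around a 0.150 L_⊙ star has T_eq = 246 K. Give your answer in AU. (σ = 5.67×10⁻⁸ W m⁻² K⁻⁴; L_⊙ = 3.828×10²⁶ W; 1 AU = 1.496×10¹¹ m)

d ≈ 0.336 AU

L = 0.150 × 3.828×10²⁶ = 5.74×10²⁵ W.
From T_eq⁴ = L(1−A)/(16πσd²): d = √[L(1−A)/(16πσT_eq⁴)].
d = √[5.74×10²⁵ × 0.46 / (16π × 5.67×10⁻⁸ × (246)⁴)] = 5.03×10¹⁰ m = 0.336 AU.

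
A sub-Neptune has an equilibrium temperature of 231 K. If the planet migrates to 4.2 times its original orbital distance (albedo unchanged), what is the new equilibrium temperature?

T_eq ≈ 113 K

T_eq ∝ L^(1/4) · d^(−1/2).
T′ = 231 / 4.2^(1/2) = 113 K.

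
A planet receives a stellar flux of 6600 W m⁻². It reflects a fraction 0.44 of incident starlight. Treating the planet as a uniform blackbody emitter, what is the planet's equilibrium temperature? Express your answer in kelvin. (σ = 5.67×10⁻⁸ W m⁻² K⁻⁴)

T_eq ≈ 357 K

Energy balance: absorbed = emitted ⇒ πR²·S(1−A) = 4πR²·σT_eq⁴, so T_eq⁴ = S(1−A)/(4σ).
T_eq = [6600 × 0.56 / (4 × 5.67×10⁻⁸)]^(1/4) = (1.63×10¹⁰)^(1/4) = 357 K.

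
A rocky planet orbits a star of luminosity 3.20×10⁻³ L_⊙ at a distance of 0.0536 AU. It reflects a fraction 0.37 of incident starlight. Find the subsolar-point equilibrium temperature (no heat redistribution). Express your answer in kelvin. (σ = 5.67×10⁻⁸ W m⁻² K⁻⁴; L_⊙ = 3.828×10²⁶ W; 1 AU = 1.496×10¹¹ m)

T_ss ≈ 360 K

d = 0.0536 AU = 8.02×10⁹ m.
L = 3.20×10⁻³ × 3.828×10²⁶ = 1.22×10²⁴ W.
Flux: S = L/(4πd²) = 1.22×10²⁴/(4π×(8.02×10⁹)²) = 1520 W m⁻².
At the subsolar point the surface absorbs S(1−A) and emits σT⁴ per unit area — no factor of 4, since only the local patch is in balance.
T = [1520 × 0.63 / 5.67×10⁻⁸]^(1/4) = (1.68×10¹⁰)^(1/4) = 360 K.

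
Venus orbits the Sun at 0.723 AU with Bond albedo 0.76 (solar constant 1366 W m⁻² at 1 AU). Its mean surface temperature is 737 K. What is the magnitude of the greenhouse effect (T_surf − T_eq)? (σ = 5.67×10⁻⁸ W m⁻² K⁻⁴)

S = 1366/0.723² = 2613 W m⁻².
T_eq = [S(1−A)/(4σ)]^(1/4) = [2613×0.24/(4×5.67×10⁻⁸)]^(1/4) = 229.3 K.
ΔT = T_surf − T_eq = 737 − 229.3.

ΔT ≈ 507.7 K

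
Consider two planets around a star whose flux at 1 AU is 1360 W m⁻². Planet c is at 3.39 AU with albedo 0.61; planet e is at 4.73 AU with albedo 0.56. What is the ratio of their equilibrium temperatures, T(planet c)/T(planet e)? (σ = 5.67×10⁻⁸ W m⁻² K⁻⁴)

T_eq = [S₀(1−A)/(4σd²)]^(1/4), so T ∝ (1−A)^(1/4) / √d.
T₁ = [1360×0.39/(4×5.67×10⁻⁸×3.39²)]^(1/4) = 119.44 K.
T₂ = [1360×0.44/(4×5.67×10⁻⁸×4.73²)]^(1/4) = 104.21 K.

T₁/T₂ ≈ 1.146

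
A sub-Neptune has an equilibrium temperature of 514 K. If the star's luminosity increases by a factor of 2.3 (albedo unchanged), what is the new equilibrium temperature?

T_eq ∝ L^(1/4) · d^(−1/2).
T′ = 514 × 2.3^(1/4) = 633 K.

T_eq ≈ 633 K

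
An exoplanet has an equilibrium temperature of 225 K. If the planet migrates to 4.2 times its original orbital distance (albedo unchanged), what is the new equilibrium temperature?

T_eq ∝ L^(1/4) · d^(−1/2).
T′ = 225 / 4.2^(1/2) = 110 K.

T_eq ≈ 110 K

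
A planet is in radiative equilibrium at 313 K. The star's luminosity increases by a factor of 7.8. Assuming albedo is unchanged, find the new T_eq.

T_eq ∝ L^(1/4) · d^(−1/2).
T′ = 313 × 7.8^(1/4) = 523 K.

T_eq ≈ 523 K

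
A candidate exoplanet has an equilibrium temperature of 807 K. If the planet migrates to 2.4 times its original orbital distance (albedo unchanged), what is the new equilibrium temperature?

T_eq ∝ L^(1/4) · d^(−1/2).
T′ = 807 / 2.4^(1/2) = 521 K.

T_eq ≈ 521 K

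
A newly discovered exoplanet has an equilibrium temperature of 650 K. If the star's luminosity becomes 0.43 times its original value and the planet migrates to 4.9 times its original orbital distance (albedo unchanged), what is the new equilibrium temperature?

T_eq ∝ L^(1/4) · d^(−1/2).
T′ = 650 × 0.43^(1/4) / 4.9^(1/2) = 238 K.

T_eq ≈ 238 K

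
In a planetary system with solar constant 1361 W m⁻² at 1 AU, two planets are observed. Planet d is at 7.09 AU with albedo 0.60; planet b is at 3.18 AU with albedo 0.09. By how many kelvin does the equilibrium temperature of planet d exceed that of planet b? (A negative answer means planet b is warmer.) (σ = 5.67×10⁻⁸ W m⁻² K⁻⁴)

ΔT ≈ -69.3 K

T_eq = [S₀(1−A)/(4σd²)]^(1/4), so T ∝ (1−A)^(1/4) / √d.
T₁ = [1361×0.40/(4×5.67×10⁻⁸×7.09²)]^(1/4) = 83.13 K.
T₂ = [1361×0.91/(4×5.67×10⁻⁸×3.18²)]^(1/4) = 152.44 K.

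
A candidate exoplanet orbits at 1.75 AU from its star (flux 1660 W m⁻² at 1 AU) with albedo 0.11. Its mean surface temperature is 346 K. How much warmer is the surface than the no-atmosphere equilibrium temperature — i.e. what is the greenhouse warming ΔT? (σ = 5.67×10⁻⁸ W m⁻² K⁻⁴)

S = 1660/1.75² = 542.0 W m⁻².
T_eq = [S(1−A)/(4σ)]^(1/4) = [542.0×0.89/(4×5.67×10⁻⁸)]^(1/4) = 214.8 K.
ΔT = T_surf − T_eq = 346 − 214.8.

ΔT ≈ 131.2 K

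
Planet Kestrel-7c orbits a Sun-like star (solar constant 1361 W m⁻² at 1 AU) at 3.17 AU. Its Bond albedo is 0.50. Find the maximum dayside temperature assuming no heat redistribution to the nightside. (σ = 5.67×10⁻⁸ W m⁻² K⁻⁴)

T_ss ≈ 186 K

Flux at 3.17 AU: S = 1361/3.17² = 135 W m⁻².
With no redistribution each surface element balances locally: S(1−A) = σT⁴.
T = [135 × 0.50 / 5.67×10⁻⁸]^(1/4) = (1.19×10⁹)^(1/4) = 186 K.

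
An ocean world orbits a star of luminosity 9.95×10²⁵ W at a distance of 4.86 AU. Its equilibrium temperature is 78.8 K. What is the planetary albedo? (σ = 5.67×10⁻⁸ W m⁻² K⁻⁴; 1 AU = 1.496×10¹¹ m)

d = 4.86 AU = 7.27×10¹¹ m.
Flux: S = L/(4πd²) = 9.95×10²⁵/(4π×(7.27×10¹¹)²) = 15.0 W m⁻².
From T_eq⁴ = S(1−A)/(4σ): 1−A = 4σT_eq⁴/S.
1−A = 4 × 5.67×10⁻⁸ × (78.8)⁴ / 15.0 = 0.584.

A ≈ 0.42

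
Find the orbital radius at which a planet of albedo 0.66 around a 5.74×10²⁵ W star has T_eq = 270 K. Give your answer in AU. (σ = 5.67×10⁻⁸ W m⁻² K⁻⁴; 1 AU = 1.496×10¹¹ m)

From T_eq⁴ = L(1−A)/(16πσd²): d = √[L(1−A)/(16πσT_eq⁴)].
d = √[5.74×10²⁵ × 0.34 / (16π × 5.67×10⁻⁸ × (270)⁴)] = 3.59×10¹⁰ m = 0.240 AU.

d ≈ 0.240 AU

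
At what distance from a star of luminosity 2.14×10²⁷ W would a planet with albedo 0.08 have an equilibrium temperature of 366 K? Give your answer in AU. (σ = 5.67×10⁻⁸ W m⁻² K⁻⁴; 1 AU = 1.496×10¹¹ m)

d ≈ 1.31 AU

From T_eq⁴ = L(1−A)/(16πσd²): d = √[L(1−A)/(16πσT_eq⁴)].
d = √[2.14×10²⁷ × 0.92 / (16π × 5.67×10⁻⁸ × (366)⁴)] = 1.96×10¹¹ m = 1.31 AU.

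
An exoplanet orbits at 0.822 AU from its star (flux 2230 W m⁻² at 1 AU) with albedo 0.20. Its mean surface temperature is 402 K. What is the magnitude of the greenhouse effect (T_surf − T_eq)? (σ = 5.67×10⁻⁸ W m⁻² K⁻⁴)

ΔT ≈ 73.5 K

S = 2230/0.822² = 3300 W m⁻².
T_eq = [S(1−A)/(4σ)]^(1/4) = [3300×0.80/(4×5.67×10⁻⁸)]^(1/4) = 328.5 K.
ΔT = T_surf − T_eq = 402 − 328.5.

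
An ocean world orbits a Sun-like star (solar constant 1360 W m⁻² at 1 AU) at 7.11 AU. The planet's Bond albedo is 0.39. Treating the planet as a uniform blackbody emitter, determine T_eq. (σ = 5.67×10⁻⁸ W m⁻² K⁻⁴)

T_eq ≈ 92.2 K

Flux at 7.11 AU: S = 1360/7.11² = 26.9 W m⁻².
Energy balance: absorbed = emitted ⇒ πR²·S(1−A) = 4πR²·σT_eq⁴, so T_eq⁴ = S(1−A)/(4σ).
T_eq = [26.9 × 0.61 / (4 × 5.67×10⁻⁸)]^(1/4) = (7.24×10⁷)^(1/4) = 92.2 K.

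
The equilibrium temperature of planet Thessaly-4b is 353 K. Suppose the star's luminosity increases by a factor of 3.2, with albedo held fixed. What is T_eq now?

T_eq ≈ 472 K

T_eq ∝ L^(1/4) · d^(−1/2).
T′ = 353 × 3.2^(1/4) = 472 K.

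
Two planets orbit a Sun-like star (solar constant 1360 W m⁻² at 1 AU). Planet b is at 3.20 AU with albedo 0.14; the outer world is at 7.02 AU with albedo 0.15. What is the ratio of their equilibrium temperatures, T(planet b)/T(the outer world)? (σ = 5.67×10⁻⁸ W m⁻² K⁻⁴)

T_eq = [S₀(1−A)/(4σd²)]^(1/4), so T ∝ (1−A)^(1/4) / √d.
T₁ = [1360×0.86/(4×5.67×10⁻⁸×3.20²)]^(1/4) = 149.80 K.
T₂ = [1360×0.85/(4×5.67×10⁻⁸×7.02²)]^(1/4) = 100.85 K.

T₁/T₂ ≈ 1.485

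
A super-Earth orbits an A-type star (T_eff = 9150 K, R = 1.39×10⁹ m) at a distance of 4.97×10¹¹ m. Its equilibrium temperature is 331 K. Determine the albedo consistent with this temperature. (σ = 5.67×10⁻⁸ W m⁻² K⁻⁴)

L = 4πR_⋆²σT_⋆⁴ = 4π(1.39×10⁹)² × 5.67×10⁻⁸ × (9150)⁴ = 9.65×10²⁷ W.
S = L/(4πd²) = 3110 W m⁻².
From T_eq⁴ = S(1−A)/(4σ): 1−A = 4σT_eq⁴/S.
1−A = 4 × 5.67×10⁻⁸ × (331)⁴ / 3110 = 0.876.

A ≈ 0.12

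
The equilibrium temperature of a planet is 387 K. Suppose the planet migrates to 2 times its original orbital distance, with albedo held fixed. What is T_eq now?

T_eq ∝ L^(1/4) · d^(−1/2).
T′ = 387 / 2^(1/2) = 274 K.

T_eq ≈ 274 K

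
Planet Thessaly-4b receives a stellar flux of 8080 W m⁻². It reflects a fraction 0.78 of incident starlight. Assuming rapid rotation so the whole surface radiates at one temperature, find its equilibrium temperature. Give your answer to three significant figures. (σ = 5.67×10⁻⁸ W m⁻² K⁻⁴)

T_eq ≈ 298 K

Energy balance: absorbed = emitted ⇒ πR²·S(1−A) = 4πR²·σT_eq⁴, so T_eq⁴ = S(1−A)/(4σ).
T_eq = [8080 × 0.22 / (4 × 5.67×10⁻⁸)]^(1/4) = (7.84×10⁹)^(1/4) = 298 K.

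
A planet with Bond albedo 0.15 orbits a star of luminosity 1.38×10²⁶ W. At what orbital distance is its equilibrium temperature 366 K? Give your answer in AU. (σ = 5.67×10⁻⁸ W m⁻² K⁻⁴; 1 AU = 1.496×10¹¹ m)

d ≈ 0.320 AU

From T_eq⁴ = L(1−A)/(16πσd²): d = √[L(1−A)/(16πσT_eq⁴)].
d = √[1.38×10²⁶ × 0.85 / (16π × 5.67×10⁻⁸ × (366)⁴)] = 4.79×10¹⁰ m = 0.320 AU.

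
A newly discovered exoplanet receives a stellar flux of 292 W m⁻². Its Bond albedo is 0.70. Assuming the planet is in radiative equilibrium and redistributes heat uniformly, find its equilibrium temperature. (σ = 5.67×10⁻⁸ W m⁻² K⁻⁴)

T_eq ≈ 140 K

Energy balance: absorbed = emitted ⇒ πR²·S(1−A) = 4πR²·σT_eq⁴, so T_eq⁴ = S(1−A)/(4σ).
T_eq = [292 × 0.30 / (4 × 5.67×10⁻⁸)]^(1/4) = (3.86×10⁸)^(1/4) = 140 K.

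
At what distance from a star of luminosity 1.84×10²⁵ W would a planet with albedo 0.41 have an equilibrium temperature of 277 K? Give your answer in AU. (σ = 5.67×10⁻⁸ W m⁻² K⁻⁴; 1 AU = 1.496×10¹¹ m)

d ≈ 0.170 AU

From T_eq⁴ = L(1−A)/(16πσd²): d = √[L(1−A)/(16πσT_eq⁴)].
d = √[1.84×10²⁵ × 0.59 / (16π × 5.67×10⁻⁸ × (277)⁴)] = 2.54×10¹⁰ m = 0.170 AU.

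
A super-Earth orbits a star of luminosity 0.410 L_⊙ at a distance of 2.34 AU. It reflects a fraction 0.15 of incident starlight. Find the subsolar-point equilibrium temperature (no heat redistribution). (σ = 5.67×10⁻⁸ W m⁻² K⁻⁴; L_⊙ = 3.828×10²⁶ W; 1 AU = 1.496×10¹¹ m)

T_ss ≈ 198 K

d = 2.34 AU = 3.50×10¹¹ m.
L = 0.410 × 3.828×10²⁶ = 1.57×10²⁶ W.
Flux: S = L/(4πd²) = 1.57×10²⁶/(4π×(3.50×10¹¹)²) = 102 W m⁻².
At the subsolar point the surface absorbs S(1−A) and emits σT⁴ per unit area — no factor of 4, since only the local patch is in balance.
T = [102 × 0.85 / 5.67×10⁻⁸]^(1/4) = (1.53×10⁹)^(1/4) = 198 K.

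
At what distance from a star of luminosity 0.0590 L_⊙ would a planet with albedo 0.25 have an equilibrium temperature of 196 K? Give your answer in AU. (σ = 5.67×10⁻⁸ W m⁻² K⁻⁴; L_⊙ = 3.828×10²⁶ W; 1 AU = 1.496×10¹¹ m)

L = 0.0590 × 3.828×10²⁶ = 2.26×10²⁵ W.
From T_eq⁴ = L(1−A)/(16πσd²): d = √[L(1−A)/(16πσT_eq⁴)].
d = √[2.26×10²⁵ × 0.75 / (16π × 5.67×10⁻⁸ × (196)⁴)] = 6.35×10¹⁰ m = 0.424 AU.

d ≈ 0.424 AU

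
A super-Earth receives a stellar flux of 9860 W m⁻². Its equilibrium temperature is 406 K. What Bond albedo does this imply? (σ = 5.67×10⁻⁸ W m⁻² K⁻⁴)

A ≈ 0.38

From T_eq⁴ = S(1−A)/(4σ): 1−A = 4σT_eq⁴/S.
1−A = 4 × 5.67×10⁻⁸ × (406)⁴ / 9860 = 0.625.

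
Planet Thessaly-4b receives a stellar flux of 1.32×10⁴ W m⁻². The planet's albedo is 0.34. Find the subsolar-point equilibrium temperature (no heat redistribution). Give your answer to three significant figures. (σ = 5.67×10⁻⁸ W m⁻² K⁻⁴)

At the subsolar point the surface absorbs S(1−A) and emits σT⁴ per unit area — no factor of 4, since only the local patch is in balance.
T = [1.32×10⁴ × 0.66 / 5.67×10⁻⁸]^(1/4) = (1.54×10¹¹)^(1/4) = 626 K.

T_ss ≈ 626 K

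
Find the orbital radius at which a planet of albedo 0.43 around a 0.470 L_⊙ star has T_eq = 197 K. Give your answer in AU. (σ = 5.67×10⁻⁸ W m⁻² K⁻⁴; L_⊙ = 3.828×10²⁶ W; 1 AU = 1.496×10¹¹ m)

d ≈ 1.03 AU

L = 0.470 × 3.828×10²⁶ = 1.80×10²⁶ W.
From T_eq⁴ = L(1−A)/(16πσd²): d = √[L(1−A)/(16πσT_eq⁴)].
d = √[1.80×10²⁶ × 0.57 / (16π × 5.67×10⁻⁸ × (197)⁴)] = 1.55×10¹¹ m = 1.03 AU.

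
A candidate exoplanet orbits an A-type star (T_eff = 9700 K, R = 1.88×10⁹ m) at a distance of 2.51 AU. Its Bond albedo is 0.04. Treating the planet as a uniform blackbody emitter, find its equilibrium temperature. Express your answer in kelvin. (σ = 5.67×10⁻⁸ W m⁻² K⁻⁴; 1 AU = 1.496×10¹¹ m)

d = 2.51 AU = 3.75×10¹¹ m.
L = 4πR_⋆²σT_⋆⁴ = 4π(1.88×10⁹)² × 5.67×10⁻⁸ × (9700)⁴ = 2.23×10²⁸ W.
S = L/(4πd²) = 1.26×10⁴ W m⁻².
Energy balance: absorbed = emitted ⇒ πR²·S(1−A) = 4πR²·σT_eq⁴, so T_eq⁴ = S(1−A)/(4σ).
T_eq = [1.26×10⁴ × 0.96 / (4 × 5.67×10⁻⁸)]^(1/4) = (5.33×10¹⁰)^(1/4) = 480 K.

T_eq ≈ 480 K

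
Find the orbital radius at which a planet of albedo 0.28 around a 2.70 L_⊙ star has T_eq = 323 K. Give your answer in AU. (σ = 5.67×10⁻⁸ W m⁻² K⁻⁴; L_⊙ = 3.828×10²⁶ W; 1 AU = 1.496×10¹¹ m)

d ≈ 1.04 AU

L = 2.70 × 3.828×10²⁶ = 1.03×10²⁷ W.
From T_eq⁴ = L(1−A)/(16πσd²): d = √[L(1−A)/(16πσT_eq⁴)].
d = √[1.03×10²⁷ × 0.72 / (16π × 5.67×10⁻⁸ × (323)⁴)] = 1.55×10¹¹ m = 1.04 AU.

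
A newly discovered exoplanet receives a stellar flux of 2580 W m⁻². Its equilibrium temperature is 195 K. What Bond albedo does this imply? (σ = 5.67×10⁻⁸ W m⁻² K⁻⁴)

From T_eq⁴ = S(1−A)/(4σ): 1−A = 4σT_eq⁴/S.
1−A = 4 × 5.67×10⁻⁸ × (195)⁴ / 2580 = 0.127.

A ≈ 0.87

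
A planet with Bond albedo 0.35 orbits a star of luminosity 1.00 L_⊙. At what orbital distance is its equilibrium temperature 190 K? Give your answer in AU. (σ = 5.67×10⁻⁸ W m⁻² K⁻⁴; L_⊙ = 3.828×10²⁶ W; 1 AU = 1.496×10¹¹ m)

d ≈ 1.73 AU

L = 1.00 × 3.828×10²⁶ = 3.83×10²⁶ W.
From T_eq⁴ = L(1−A)/(16πσd²): d = √[L(1−A)/(16πσT_eq⁴)].
d = √[3.83×10²⁶ × 0.65 / (16π × 5.67×10⁻⁸ × (190)⁴)] = 2.59×10¹¹ m = 1.73 AU.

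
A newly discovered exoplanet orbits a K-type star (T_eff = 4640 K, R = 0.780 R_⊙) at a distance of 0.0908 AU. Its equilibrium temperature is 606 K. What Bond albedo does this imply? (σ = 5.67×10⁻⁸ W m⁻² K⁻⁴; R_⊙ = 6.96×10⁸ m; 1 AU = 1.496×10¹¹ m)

A ≈ 0.27

R_⋆ = 0.780 × 6.96×10⁸ = 5.43×10⁸ m.
d = 0.0908 AU = 1.36×10¹⁰ m.
L = 4πR_⋆²σT_⋆⁴ = 4π(5.43×10⁸)² × 5.67×10⁻⁸ × (4640)⁴ = 9.73×10²⁵ W.
S = L/(4πd²) = 4.20×10⁴ W m⁻².
From T_eq⁴ = S(1−A)/(4σ): 1−A = 4σT_eq⁴/S.
1−A = 4 × 5.67×10⁻⁸ × (606)⁴ / 4.20×10⁴ = 0.729.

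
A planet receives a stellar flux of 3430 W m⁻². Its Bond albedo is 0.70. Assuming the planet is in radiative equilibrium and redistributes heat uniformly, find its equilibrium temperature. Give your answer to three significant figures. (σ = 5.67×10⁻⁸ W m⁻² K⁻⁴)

T_eq ≈ 260 K

Energy balance: absorbed = emitted ⇒ πR²·S(1−A) = 4πR²·σT_eq⁴, so T_eq⁴ = S(1−A)/(4σ).
T_eq = [3430 × 0.30 / (4 × 5.67×10⁻⁸)]^(1/4) = (4.54×10⁹)^(1/4) = 260 K.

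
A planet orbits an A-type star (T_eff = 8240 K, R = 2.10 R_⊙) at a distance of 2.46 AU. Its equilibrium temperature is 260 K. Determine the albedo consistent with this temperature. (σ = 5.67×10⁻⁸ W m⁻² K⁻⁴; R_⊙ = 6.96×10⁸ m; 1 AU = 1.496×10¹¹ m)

A ≈ 0.75

R_⋆ = 2.10 × 6.96×10⁸ = 1.46×10⁹ m.
d = 2.46 AU = 3.68×10¹¹ m.
L = 4πR_⋆²σT_⋆⁴ = 4π(1.46×10⁹)² × 5.67×10⁻⁸ × (8240)⁴ = 7.02×10²⁷ W.
S = L/(4πd²) = 4120 W m⁻².
From T_eq⁴ = S(1−A)/(4σ): 1−A = 4σT_eq⁴/S.
1−A = 4 × 5.67×10⁻⁸ × (260)⁴ / 4120 = 0.251.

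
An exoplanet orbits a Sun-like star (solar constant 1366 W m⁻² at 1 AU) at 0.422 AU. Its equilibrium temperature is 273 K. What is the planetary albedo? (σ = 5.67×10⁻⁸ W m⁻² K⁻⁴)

Flux at 0.422 AU: S = 1366/0.422² = 7670 W m⁻².
From T_eq⁴ = S(1−A)/(4σ): 1−A = 4σT_eq⁴/S.
1−A = 4 × 5.67×10⁻⁸ × (273)⁴ / 7670 = 0.164.

A ≈ 0.84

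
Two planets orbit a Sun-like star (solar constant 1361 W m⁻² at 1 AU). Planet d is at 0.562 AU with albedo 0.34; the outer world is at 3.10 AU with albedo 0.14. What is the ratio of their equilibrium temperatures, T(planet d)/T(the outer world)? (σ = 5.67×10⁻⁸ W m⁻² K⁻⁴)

T_eq = [S₀(1−A)/(4σd²)]^(1/4), so T ∝ (1−A)^(1/4) / √d.
T₁ = [1361×0.66/(4×5.67×10⁻⁸×0.562²)]^(1/4) = 334.64 K.
T₂ = [1361×0.86/(4×5.67×10⁻⁸×3.10²)]^(1/4) = 152.23 K.

T₁/T₂ ≈ 2.198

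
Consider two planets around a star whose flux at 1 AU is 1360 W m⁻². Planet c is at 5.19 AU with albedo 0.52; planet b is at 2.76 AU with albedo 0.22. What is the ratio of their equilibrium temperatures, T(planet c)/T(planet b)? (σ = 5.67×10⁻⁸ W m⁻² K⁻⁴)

T₁/T₂ ≈ 0.646

T_eq = [S₀(1−A)/(4σd²)]^(1/4), so T ∝ (1−A)^(1/4) / √d.
T₁ = [1360×0.48/(4×5.67×10⁻⁸×5.19²)]^(1/4) = 101.67 K.
T₂ = [1360×0.78/(4×5.67×10⁻⁸×2.76²)]^(1/4) = 157.41 K.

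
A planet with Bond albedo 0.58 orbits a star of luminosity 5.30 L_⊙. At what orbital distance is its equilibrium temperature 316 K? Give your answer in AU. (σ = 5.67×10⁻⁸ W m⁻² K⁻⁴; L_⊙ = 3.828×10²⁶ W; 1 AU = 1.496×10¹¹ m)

d ≈ 1.16 AU

L = 5.30 × 3.828×10²⁶ = 2.03×10²⁷ W.
From T_eq⁴ = L(1−A)/(16πσd²): d = √[L(1−A)/(16πσT_eq⁴)].
d = √[2.03×10²⁷ × 0.42 / (16π × 5.67×10⁻⁸ × (316)⁴)] = 1.73×10¹¹ m = 1.16 AU.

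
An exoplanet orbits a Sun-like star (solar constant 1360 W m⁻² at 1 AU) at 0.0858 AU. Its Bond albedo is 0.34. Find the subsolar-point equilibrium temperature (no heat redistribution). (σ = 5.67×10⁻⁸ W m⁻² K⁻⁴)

T_ss ≈ 1210 K

Flux at 0.0858 AU: S = 1360/0.0858² = 1.85×10⁵ W m⁻².
At the subsolar point the surface absorbs S(1−A) and emits σT⁴ per unit area — no factor of 4, since only the local patch is in balance.
T = [1.85×10⁵ × 0.66 / 5.67×10⁻⁸]^(1/4) = (2.15×10¹²)^(1/4) = 1210 K.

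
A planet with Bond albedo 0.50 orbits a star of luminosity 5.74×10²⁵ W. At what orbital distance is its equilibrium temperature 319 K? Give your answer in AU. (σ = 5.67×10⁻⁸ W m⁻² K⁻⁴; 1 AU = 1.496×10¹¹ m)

d ≈ 0.208 AU

From T_eq⁴ = L(1−A)/(16πσd²): d = √[L(1−A)/(16πσT_eq⁴)].
d = √[5.74×10²⁵ × 0.50 / (16π × 5.67×10⁻⁸ × (319)⁴)] = 3.12×10¹⁰ m = 0.208 AU.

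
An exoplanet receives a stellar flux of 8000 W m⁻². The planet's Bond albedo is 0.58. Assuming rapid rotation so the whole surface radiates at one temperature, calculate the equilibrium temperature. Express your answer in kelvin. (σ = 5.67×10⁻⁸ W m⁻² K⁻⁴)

Energy balance: absorbed = emitted ⇒ πR²·S(1−A) = 4πR²·σT_eq⁴, so T_eq⁴ = S(1−A)/(4σ).
T_eq = [8000 × 0.42 / (4 × 5.67×10⁻⁸)]^(1/4) = (1.48×10¹⁰)^(1/4) = 349 K.

T_eq ≈ 349 K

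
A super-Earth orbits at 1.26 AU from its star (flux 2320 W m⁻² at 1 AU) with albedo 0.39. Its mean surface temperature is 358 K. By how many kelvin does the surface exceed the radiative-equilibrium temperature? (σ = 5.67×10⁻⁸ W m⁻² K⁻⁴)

ΔT ≈ 107.6 K

S = 2320/1.26² = 1461 W m⁻².
T_eq = [S(1−A)/(4σ)]^(1/4) = [1461×0.61/(4×5.67×10⁻⁸)]^(1/4) = 250.4 K.
ΔT = T_surf − T_eq = 358 − 250.4.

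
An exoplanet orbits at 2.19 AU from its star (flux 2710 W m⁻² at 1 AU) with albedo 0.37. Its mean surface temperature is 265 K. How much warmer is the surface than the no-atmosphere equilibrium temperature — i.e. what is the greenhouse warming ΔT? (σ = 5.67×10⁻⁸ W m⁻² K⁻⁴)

ΔT ≈ 66.0 K

S = 2710/2.19² = 565.0 W m⁻².
T_eq = [S(1−A)/(4σ)]^(1/4) = [565.0×0.63/(4×5.67×10⁻⁸)]^(1/4) = 199.0 K.
ΔT = T_surf − T_eq = 265 − 199.0.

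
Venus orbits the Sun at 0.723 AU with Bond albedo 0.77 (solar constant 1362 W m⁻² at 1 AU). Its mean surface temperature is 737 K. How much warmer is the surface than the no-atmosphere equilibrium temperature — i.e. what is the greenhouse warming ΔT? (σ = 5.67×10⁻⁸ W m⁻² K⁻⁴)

S = 1362/0.723² = 2606 W m⁻².
T_eq = [S(1−A)/(4σ)]^(1/4) = [2606×0.23/(4×5.67×10⁻⁸)]^(1/4) = 226.7 K.
ΔT = T_surf − T_eq = 737 − 226.7.

ΔT ≈ 510.3 K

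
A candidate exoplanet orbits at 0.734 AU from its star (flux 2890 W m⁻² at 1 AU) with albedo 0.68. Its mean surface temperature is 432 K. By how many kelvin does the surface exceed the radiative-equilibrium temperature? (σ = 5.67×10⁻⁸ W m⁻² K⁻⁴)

ΔT ≈ 137.0 K

S = 2890/0.734² = 5364 W m⁻².
T_eq = [S(1−A)/(4σ)]^(1/4) = [5364×0.32/(4×5.67×10⁻⁸)]^(1/4) = 295.0 K.
ΔT = T_surf − T_eq = 432 − 295.0.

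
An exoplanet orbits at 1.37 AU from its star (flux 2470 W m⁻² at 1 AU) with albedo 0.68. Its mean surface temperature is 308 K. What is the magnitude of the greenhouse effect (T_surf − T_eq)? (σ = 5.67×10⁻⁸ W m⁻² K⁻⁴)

ΔT ≈ 100.4 K

S = 2470/1.37² = 1316 W m⁻².
T_eq = [S(1−A)/(4σ)]^(1/4) = [1316×0.32/(4×5.67×10⁻⁸)]^(1/4) = 207.6 K.
ΔT = T_surf − T_eq = 308 − 207.6.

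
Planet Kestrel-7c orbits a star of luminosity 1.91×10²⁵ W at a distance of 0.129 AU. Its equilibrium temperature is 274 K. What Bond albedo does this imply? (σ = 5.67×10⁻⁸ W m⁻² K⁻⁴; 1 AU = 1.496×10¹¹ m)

A ≈ 0.69

d = 0.129 AU = 1.93×10¹⁰ m.
Flux: S = L/(4πd²) = 1.91×10²⁵/(4π×(1.93×10¹⁰)²) = 4080 W m⁻².
From T_eq⁴ = S(1−A)/(4σ): 1−A = 4σT_eq⁴/S.
1−A = 4 × 5.67×10⁻⁸ × (274)⁴ / 4080 = 0.313.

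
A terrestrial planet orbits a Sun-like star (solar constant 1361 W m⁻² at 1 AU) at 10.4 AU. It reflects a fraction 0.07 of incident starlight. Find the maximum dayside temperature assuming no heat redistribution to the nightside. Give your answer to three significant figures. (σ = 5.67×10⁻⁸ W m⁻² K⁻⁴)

Flux at 10.4 AU: S = 1361/10.4² = 12.6 W m⁻².
With no redistribution each surface element balances locally: S(1−A) = σT⁴.
T = [12.6 × 0.93 / 5.67×10⁻⁸]^(1/4) = (2.06×10⁸)^(1/4) = 120 K.

T_ss ≈ 120 K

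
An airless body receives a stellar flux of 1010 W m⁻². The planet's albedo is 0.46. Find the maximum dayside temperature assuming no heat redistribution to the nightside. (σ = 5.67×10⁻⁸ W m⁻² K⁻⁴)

With no redistribution each surface element balances locally: S(1−A) = σT⁴.
T = [1010 × 0.54 / 5.67×10⁻⁸]^(1/4) = (9.62×10⁹)^(1/4) = 313 K.

T_ss ≈ 313 K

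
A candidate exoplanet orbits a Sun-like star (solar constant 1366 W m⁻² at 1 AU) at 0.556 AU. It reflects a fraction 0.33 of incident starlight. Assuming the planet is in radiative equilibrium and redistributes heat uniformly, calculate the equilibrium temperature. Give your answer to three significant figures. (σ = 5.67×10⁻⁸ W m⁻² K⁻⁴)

T_eq ≈ 338 K

Flux at 0.556 AU: S = 1366/0.556² = 4420 W m⁻².
Energy balance: absorbed = emitted ⇒ πR²·S(1−A) = 4πR²·σT_eq⁴, so T_eq⁴ = S(1−A)/(4σ).
T_eq = [4420 × 0.67 / (4 × 5.67×10⁻⁸)]^(1/4) = (1.31×10¹⁰)^(1/4) = 338 K.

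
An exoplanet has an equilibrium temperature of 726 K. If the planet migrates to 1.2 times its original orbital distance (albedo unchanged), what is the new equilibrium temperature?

T_eq ≈ 663 K

T_eq ∝ L^(1/4) · d^(−1/2).
T′ = 726 / 1.2^(1/2) = 663 K.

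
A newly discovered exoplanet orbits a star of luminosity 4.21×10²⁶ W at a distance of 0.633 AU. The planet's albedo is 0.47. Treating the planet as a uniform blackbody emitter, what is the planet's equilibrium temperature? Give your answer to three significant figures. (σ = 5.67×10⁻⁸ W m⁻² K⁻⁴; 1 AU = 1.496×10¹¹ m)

d = 0.633 AU = 9.47×10¹⁰ m.
Flux: S = L/(4πd²) = 4.21×10²⁶/(4π×(9.47×10¹⁰)²) = 3740 W m⁻².
Energy balance: absorbed = emitted ⇒ πR²·S(1−A) = 4πR²·σT_eq⁴, so T_eq⁴ = S(1−A)/(4σ).
T_eq = [3740 × 0.53 / (4 × 5.67×10⁻⁸)]^(1/4) = (8.73×10⁹)^(1/4) = 306 K.

T_eq ≈ 306 K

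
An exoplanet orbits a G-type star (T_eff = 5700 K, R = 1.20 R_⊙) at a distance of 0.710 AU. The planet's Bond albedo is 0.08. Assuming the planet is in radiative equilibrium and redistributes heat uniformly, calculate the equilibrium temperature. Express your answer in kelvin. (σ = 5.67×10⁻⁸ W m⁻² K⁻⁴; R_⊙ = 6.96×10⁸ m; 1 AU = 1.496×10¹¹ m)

R_⋆ = 1.20 × 6.96×10⁸ = 8.35×10⁸ m.
d = 0.710 AU = 1.06×10¹¹ m.
L = 4πR_⋆²σT_⋆⁴ = 4π(8.35×10⁸)² × 5.67×10⁻⁸ × (5700)⁴ = 5.25×10²⁶ W.
S = L/(4πd²) = 3700 W m⁻².
Energy balance: absorbed = emitted ⇒ πR²·S(1−A) = 4πR²·σT_eq⁴, so T_eq⁴ = S(1−A)/(4σ).
T_eq = [3700 × 0.92 / (4 × 5.67×10⁻⁸)]^(1/4) = (1.50×10¹⁰)^(1/4) = 350 K.

T_eq ≈ 350 K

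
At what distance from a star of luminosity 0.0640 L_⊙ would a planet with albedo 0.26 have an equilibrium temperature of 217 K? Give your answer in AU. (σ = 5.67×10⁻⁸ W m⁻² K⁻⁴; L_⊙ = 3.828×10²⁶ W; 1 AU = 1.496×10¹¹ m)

L = 0.0640 × 3.828×10²⁶ = 2.45×10²⁵ W.
From T_eq⁴ = L(1−A)/(16πσd²): d = √[L(1−A)/(16πσT_eq⁴)].
d = √[2.45×10²⁵ × 0.74 / (16π × 5.67×10⁻⁸ × (217)⁴)] = 5.36×10¹⁰ m = 0.358 AU.

d ≈ 0.358 AU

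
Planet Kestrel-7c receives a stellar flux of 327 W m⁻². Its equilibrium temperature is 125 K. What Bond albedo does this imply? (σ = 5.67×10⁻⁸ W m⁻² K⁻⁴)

A ≈ 0.83

From T_eq⁴ = S(1−A)/(4σ): 1−A = 4σT_eq⁴/S.
1−A = 4 × 5.67×10⁻⁸ × (125)⁴ / 327 = 0.169.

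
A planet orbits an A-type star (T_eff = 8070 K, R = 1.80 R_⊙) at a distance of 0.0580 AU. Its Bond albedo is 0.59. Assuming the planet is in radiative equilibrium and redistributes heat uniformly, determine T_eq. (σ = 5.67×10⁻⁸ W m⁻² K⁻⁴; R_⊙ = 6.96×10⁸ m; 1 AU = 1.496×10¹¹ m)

R_⋆ = 1.80 × 6.96×10⁸ = 1.25×10⁹ m.
d = 0.0580 AU = 8.68×10⁹ m.
L = 4πR_⋆²σT_⋆⁴ = 4π(1.25×10⁹)² × 5.67×10⁻⁸ × (8070)⁴ = 4.74×10²⁷ W.
S = L/(4πd²) = 5.01×10⁶ W m⁻².
Energy balance: absorbed = emitted ⇒ πR²·S(1−A) = 4πR²·σT_eq⁴, so T_eq⁴ = S(1−A)/(4σ).
T_eq = [5.01×10⁶ × 0.41 / (4 × 5.67×10⁻⁸)]^(1/4) = (9.06×10¹²)^(1/4) = 1740 K.

T_eq ≈ 1740 K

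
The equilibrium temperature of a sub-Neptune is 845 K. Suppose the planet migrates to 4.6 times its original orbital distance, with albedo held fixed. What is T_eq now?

T_eq ∝ L^(1/4) · d^(−1/2).
T′ = 845 / 4.6^(1/2) = 394 K.

T_eq ≈ 394 K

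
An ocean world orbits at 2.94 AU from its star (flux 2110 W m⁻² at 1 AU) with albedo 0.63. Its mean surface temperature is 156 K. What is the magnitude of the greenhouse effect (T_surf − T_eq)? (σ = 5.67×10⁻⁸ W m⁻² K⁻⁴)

S = 2110/2.94² = 244.1 W m⁻².
T_eq = [S(1−A)/(4σ)]^(1/4) = [244.1×0.37/(4×5.67×10⁻⁸)]^(1/4) = 141.3 K.
ΔT = T_surf − T_eq = 156 − 141.3.

ΔT ≈ 14.7 K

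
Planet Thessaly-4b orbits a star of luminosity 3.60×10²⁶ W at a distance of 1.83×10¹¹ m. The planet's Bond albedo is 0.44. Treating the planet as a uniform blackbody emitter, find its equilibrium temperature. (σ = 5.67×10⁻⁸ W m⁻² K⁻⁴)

Flux: S = L/(4πd²) = 3.60×10²⁶/(4π×(1.83×10¹¹)²) = 855 W m⁻².
Energy balance: absorbed = emitted ⇒ πR²·S(1−A) = 4πR²·σT_eq⁴, so T_eq⁴ = S(1−A)/(4σ).
T_eq = [855 × 0.56 / (4 × 5.67×10⁻⁸)]^(1/4) = (2.11×10⁹)^(1/4) = 214 K.

T_eq ≈ 214 K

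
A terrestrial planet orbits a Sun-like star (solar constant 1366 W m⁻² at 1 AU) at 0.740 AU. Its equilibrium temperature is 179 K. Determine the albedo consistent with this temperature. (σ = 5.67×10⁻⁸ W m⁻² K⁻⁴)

Flux at 0.740 AU: S = 1366/0.740² = 2490 W m⁻².
From T_eq⁴ = S(1−A)/(4σ): 1−A = 4σT_eq⁴/S.
1−A = 4 × 5.67×10⁻⁸ × (179)⁴ / 2490 = 0.093.

A ≈ 0.91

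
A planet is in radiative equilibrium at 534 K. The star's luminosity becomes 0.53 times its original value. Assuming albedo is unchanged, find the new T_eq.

T_eq ≈ 456 K

T_eq ∝ L^(1/4) · d^(−1/2).
T′ = 534 × 0.53^(1/4) = 456 K.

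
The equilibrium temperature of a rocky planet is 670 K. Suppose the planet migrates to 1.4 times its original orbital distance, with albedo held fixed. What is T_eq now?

T_eq ∝ L^(1/4) · d^(−1/2).
T′ = 670 / 1.4^(1/2) = 566 K.

T_eq ≈ 566 K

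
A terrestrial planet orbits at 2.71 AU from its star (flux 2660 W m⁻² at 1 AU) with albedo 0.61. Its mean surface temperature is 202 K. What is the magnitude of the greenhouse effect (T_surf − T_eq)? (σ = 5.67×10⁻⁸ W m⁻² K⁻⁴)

S = 2660/2.71² = 362.2 W m⁻².
T_eq = [S(1−A)/(4σ)]^(1/4) = [362.2×0.39/(4×5.67×10⁻⁸)]^(1/4) = 158.0 K.
ΔT = T_surf − T_eq = 202 − 158.0.

ΔT ≈ 44.0 K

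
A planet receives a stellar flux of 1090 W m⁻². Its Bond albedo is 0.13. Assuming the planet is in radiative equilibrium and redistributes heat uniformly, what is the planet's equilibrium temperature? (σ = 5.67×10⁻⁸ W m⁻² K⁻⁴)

Energy balance: absorbed = emitted ⇒ πR²·S(1−A) = 4πR²·σT_eq⁴, so T_eq⁴ = S(1−A)/(4σ).
T_eq = [1090 × 0.87 / (4 × 5.67×10⁻⁸)]^(1/4) = (4.18×10⁹)^(1/4) = 254 K.

T_eq ≈ 254 K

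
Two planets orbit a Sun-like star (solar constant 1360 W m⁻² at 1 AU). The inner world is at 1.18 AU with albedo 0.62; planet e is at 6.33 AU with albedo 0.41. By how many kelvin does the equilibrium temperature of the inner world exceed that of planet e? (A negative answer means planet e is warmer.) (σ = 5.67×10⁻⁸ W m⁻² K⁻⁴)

T_eq = [S₀(1−A)/(4σd²)]^(1/4), so T ∝ (1−A)^(1/4) / √d.
T₁ = [1360×0.38/(4×5.67×10⁻⁸×1.18²)]^(1/4) = 201.13 K.
T₂ = [1360×0.59/(4×5.67×10⁻⁸×6.33²)]^(1/4) = 96.94 K.

ΔT ≈ 104.2 K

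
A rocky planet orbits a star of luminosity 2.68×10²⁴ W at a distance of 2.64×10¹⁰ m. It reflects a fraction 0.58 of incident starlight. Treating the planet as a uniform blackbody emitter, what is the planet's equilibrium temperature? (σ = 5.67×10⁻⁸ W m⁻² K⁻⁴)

T_eq ≈ 154 K

Flux: S = L/(4πd²) = 2.68×10²⁴/(4π×(2.64×10¹⁰)²) = 306 W m⁻².
Energy balance: absorbed = emitted ⇒ πR²·S(1−A) = 4πR²·σT_eq⁴, so T_eq⁴ = S(1−A)/(4σ).
T_eq = [306 × 0.42 / (4 × 5.67×10⁻⁸)]^(1/4) = (5.67×10⁸)^(1/4) = 154 K.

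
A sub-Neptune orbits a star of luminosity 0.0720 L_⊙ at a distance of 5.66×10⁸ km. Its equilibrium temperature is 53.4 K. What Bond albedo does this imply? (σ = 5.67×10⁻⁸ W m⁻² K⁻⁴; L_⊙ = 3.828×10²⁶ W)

d = 5.66×10⁸ km = 5.66×10¹¹ m.
L = 0.0720 × 3.828×10²⁶ = 2.76×10²⁵ W.
Flux: S = L/(4πd²) = 2.76×10²⁵/(4π×(5.66×10¹¹)²) = 6.85 W m⁻².
From T_eq⁴ = S(1−A)/(4σ): 1−A = 4σT_eq⁴/S.
1−A = 4 × 5.67×10⁻⁸ × (53.4)⁴ / 6.85 = 0.269.

A ≈ 0.73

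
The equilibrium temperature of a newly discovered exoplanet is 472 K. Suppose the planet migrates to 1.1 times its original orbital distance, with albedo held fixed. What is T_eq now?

T_eq ≈ 450 K

T_eq ∝ L^(1/4) · d^(−1/2).
T′ = 472 / 1.1^(1/2) = 450 K.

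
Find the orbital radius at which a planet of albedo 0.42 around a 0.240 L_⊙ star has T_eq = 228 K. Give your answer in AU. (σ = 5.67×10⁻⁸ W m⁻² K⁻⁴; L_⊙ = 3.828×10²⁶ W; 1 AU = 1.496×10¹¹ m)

d ≈ 0.556 AU

L = 0.240 × 3.828×10²⁶ = 9.19×10²⁵ W.
From T_eq⁴ = L(1−A)/(16πσd²): d = √[L(1−A)/(16πσT_eq⁴)].
d = √[9.19×10²⁵ × 0.58 / (16π × 5.67×10⁻⁸ × (228)⁴)] = 8.32×10¹⁰ m = 0.556 AU.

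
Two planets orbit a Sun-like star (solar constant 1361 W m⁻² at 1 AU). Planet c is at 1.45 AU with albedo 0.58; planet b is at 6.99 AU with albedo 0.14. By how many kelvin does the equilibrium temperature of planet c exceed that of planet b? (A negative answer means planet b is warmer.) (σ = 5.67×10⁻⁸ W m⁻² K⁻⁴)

ΔT ≈ 84.7 K

T_eq = [S₀(1−A)/(4σd²)]^(1/4), so T ∝ (1−A)^(1/4) / √d.
T₁ = [1361×0.42/(4×5.67×10⁻⁸×1.45²)]^(1/4) = 186.07 K.
T₂ = [1361×0.86/(4×5.67×10⁻⁸×6.99²)]^(1/4) = 101.38 K.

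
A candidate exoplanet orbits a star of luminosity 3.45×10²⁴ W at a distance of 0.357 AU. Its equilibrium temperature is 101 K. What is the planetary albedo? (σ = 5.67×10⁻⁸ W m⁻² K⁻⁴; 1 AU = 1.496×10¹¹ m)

d = 0.357 AU = 5.34×10¹⁰ m.
Flux: S = L/(4πd²) = 3.45×10²⁴/(4π×(5.34×10¹⁰)²) = 96.3 W m⁻².
From T_eq⁴ = S(1−A)/(4σ): 1−A = 4σT_eq⁴/S.
1−A = 4 × 5.67×10⁻⁸ × (101)⁴ / 96.3 = 0.245.

A ≈ 0.75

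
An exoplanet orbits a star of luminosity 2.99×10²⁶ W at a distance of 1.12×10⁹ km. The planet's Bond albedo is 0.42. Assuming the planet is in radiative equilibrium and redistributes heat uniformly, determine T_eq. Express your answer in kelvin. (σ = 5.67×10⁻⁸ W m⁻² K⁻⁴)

T_eq ≈ 83.5 K

d = 1.12×10⁹ km = 1.12×10¹² m.
Flux: S = L/(4πd²) = 2.99×10²⁶/(4π×(1.12×10¹²)²) = 19.0 W m⁻².
Energy balance: absorbed = emitted ⇒ πR²·S(1−A) = 4πR²·σT_eq⁴, so T_eq⁴ = S(1−A)/(4σ).
T_eq = [19.0 × 0.58 / (4 × 5.67×10⁻⁸)]^(1/4) = (4.85×10⁷)^(1/4) = 83.5 K.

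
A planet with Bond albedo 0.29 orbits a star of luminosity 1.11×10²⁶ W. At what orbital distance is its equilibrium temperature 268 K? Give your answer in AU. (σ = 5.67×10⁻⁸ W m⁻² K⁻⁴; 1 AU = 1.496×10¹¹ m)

From T_eq⁴ = L(1−A)/(16πσd²): d = √[L(1−A)/(16πσT_eq⁴)].
d = √[1.11×10²⁶ × 0.71 / (16π × 5.67×10⁻⁸ × (268)⁴)] = 7.32×10¹⁰ m = 0.489 AU.

d ≈ 0.489 AU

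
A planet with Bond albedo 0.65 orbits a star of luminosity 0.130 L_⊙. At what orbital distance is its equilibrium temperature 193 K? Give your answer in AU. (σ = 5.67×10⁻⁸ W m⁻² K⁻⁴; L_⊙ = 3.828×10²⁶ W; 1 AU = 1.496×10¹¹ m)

d ≈ 0.444 AU

L = 0.130 × 3.828×10²⁶ = 4.98×10²⁵ W.
From T_eq⁴ = L(1−A)/(16πσd²): d = √[L(1−A)/(16πσT_eq⁴)].
d = √[4.98×10²⁵ × 0.35 / (16π × 5.67×10⁻⁸ × (193)⁴)] = 6.64×10¹⁰ m = 0.444 AU.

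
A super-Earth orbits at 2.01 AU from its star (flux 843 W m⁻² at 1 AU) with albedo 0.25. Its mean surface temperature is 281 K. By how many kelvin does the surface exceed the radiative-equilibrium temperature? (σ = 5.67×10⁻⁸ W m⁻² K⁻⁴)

S = 843/2.01² = 208.7 W m⁻².
T_eq = [S(1−A)/(4σ)]^(1/4) = [208.7×0.75/(4×5.67×10⁻⁸)]^(1/4) = 162.1 K.
ΔT = T_surf − T_eq = 281 − 162.1.

ΔT ≈ 118.9 K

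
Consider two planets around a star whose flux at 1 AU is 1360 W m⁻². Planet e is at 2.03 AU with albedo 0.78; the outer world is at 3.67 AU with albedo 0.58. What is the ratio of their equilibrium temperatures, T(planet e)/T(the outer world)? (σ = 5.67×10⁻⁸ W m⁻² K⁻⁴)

T_eq = [S₀(1−A)/(4σd²)]^(1/4), so T ∝ (1−A)^(1/4) / √d.
T₁ = [1360×0.22/(4×5.67×10⁻⁸×2.03²)]^(1/4) = 133.76 K.
T₂ = [1360×0.42/(4×5.67×10⁻⁸×3.67²)]^(1/4) = 116.94 K.

T₁/T₂ ≈ 1.144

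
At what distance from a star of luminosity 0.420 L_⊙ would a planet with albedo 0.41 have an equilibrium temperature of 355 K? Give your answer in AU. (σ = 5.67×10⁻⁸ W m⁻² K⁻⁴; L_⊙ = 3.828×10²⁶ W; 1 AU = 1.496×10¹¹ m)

d ≈ 0.306 AU

L = 0.420 × 3.828×10²⁶ = 1.61×10²⁶ W.
From T_eq⁴ = L(1−A)/(16πσd²): d = √[L(1−A)/(16πσT_eq⁴)].
d = √[1.61×10²⁶ × 0.59 / (16π × 5.67×10⁻⁸ × (355)⁴)] = 4.58×10¹⁰ m = 0.306 AU.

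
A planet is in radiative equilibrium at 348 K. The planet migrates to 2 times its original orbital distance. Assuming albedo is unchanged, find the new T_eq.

T_eq ∝ L^(1/4) · d^(−1/2).
T′ = 348 / 2^(1/2) = 246 K.

T_eq ≈ 246 K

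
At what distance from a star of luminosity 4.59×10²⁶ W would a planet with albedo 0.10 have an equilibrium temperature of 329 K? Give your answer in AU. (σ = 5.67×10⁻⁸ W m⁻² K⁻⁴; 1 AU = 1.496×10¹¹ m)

d ≈ 0.743 AU

From T_eq⁴ = L(1−A)/(16πσd²): d = √[L(1−A)/(16πσT_eq⁴)].
d = √[4.59×10²⁶ × 0.90 / (16π × 5.67×10⁻⁸ × (329)⁴)] = 1.11×10¹¹ m = 0.743 AU.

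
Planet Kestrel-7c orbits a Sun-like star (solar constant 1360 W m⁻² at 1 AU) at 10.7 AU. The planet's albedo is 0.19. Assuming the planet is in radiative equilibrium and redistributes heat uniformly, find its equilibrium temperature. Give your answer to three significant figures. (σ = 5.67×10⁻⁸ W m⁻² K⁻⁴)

Flux at 10.7 AU: S = 1360/10.7² = 11.9 W m⁻².
Energy balance: absorbed = emitted ⇒ πR²·S(1−A) = 4πR²·σT_eq⁴, so T_eq⁴ = S(1−A)/(4σ).
T_eq = [11.9 × 0.81 / (4 × 5.67×10⁻⁸)]^(1/4) = (4.24×10⁷)^(1/4) = 80.7 K.

T_eq ≈ 80.7 K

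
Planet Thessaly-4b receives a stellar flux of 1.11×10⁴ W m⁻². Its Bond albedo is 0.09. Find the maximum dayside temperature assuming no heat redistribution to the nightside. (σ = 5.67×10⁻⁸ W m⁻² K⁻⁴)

T_ss ≈ 650 K

With no redistribution each surface element balances locally: S(1−A) = σT⁴.
T = [1.11×10⁴ × 0.91 / 5.67×10⁻⁸]^(1/4) = (1.78×10¹¹)^(1/4) = 650 K.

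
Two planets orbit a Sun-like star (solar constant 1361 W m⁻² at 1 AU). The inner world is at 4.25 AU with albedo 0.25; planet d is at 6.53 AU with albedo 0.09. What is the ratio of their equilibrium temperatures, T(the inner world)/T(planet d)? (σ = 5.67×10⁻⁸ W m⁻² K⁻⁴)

T₁/T₂ ≈ 1.181

T_eq = [S₀(1−A)/(4σd²)]^(1/4), so T ∝ (1−A)^(1/4) / √d.
T₁ = [1361×0.75/(4×5.67×10⁻⁸×4.25²)]^(1/4) = 125.64 K.
T₂ = [1361×0.91/(4×5.67×10⁻⁸×6.53²)]^(1/4) = 106.38 K.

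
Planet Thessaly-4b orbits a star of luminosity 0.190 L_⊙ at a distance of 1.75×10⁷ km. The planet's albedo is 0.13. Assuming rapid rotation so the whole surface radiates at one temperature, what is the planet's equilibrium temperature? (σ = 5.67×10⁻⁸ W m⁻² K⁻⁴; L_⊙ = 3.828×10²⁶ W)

T_eq ≈ 519 K

d = 1.75×10⁷ km = 1.75×10¹⁰ m.
L = 0.190 × 3.828×10²⁶ = 7.27×10²⁵ W.
Flux: S = L/(4πd²) = 7.27×10²⁵/(4π×(1.75×10¹⁰)²) = 1.89×10⁴ W m⁻².
Energy balance: absorbed = emitted ⇒ πR²·S(1−A) = 4πR²·σT_eq⁴, so T_eq⁴ = S(1−A)/(4σ).
T_eq = [1.89×10⁴ × 0.87 / (4 × 5.67×10⁻⁸)]^(1/4) = (7.25×10¹⁰)^(1/4) = 519 K.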